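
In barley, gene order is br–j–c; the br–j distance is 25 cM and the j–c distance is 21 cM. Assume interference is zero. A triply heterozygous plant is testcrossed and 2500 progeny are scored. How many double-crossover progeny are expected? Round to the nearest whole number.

Map distances give recombination frequencies of 0.250 and 0.210 for the two intervals.
With no interference, expected double-crossover frequency = 0.250 × 0.210 = 0.05250.
Expected number = 0.05250 × 2500 = 131.25 ≈ 131.

131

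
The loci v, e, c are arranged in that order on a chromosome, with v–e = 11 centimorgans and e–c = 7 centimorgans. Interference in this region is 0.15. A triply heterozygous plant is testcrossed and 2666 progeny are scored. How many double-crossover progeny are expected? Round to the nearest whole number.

17

Map distances give recombination frequencies of 0.110 and 0.070 for the two intervals.
With interference 0.15 (so coincidence = 0.85), expected double-crossover frequency = 0.110 × 0.070 × 0.85 = 0.00655.
Expected number = 0.00655 × 2666 = 17.45 ≈ 17.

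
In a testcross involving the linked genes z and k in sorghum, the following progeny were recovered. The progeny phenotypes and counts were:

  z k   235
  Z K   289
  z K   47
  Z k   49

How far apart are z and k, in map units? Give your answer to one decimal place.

15.5 map units

The two most frequent classes, Z K (289) and z k (235), are the parental types, so the F1 was Z K / z k.
The recombinant classes are Z k and z K: 49 + 47 = 96.
Recombination frequency = 96/620 = 0.1548 ≈ 15.5%, i.e. 15.5 map units.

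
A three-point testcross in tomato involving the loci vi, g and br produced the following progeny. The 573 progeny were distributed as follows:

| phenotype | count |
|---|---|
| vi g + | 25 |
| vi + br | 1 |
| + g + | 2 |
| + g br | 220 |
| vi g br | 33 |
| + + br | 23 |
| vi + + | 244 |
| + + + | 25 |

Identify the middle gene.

br

The two most frequent reciprocal classes, + g br and vi + +, are the parental types, so the F1 was + g br / vi + +.
The two rarest classes, + g + and vi + br, are the double crossovers. Comparing them with the parentals, only the br allele has switched, so br is the middle locus and the order is g – br – vi.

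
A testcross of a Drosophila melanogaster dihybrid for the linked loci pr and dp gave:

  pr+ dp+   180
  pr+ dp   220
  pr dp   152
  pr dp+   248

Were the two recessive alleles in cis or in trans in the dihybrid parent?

trans

The two most frequent classes are pr+ dp (220) and pr dp+ (248); these are the parental (non-recombinant) types.
So the F1 carried pr+ dp on one chromosome and pr dp+ on the other — the recessive alleles are on opposite chromosomes (trans / repulsion).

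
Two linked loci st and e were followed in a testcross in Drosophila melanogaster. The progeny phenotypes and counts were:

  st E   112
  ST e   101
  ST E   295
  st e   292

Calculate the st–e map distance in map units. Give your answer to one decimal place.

26.6 map units

The two most frequent classes, ST E (295) and st e (292), are the parental types, so the F1 was ST E / st e.
The recombinant classes are ST e and st E: 101 + 112 = 213.
Recombination frequency = 213/800 = 0.2662 ≈ 26.6%, i.e. 26.6 map units.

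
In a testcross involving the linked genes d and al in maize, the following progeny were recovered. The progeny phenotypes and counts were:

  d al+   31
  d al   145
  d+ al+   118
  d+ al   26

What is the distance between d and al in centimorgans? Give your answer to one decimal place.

17.8 centimorgans

The two most frequent classes, d+ al+ (118) and d al (145), are the parental types, so the F1 was d+ al+ / d al.
The recombinant classes are d+ al and d al+: 26 + 31 = 57.
Recombination frequency = 57/320 = 0.1781 ≈ 17.8%, i.e. 17.8 centimorgans.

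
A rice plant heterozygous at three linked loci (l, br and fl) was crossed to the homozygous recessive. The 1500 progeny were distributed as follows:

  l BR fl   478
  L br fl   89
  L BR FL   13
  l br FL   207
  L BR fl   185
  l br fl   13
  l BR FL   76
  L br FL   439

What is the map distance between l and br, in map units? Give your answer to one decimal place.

The two most frequent reciprocal classes, l BR fl and L br FL, are the parental types, so the F1 was l BR fl / L br FL.
The two rarest classes, l br fl and L BR FL, are the double crossovers. Comparing them with the parentals, only the br allele has switched, so br is the middle locus and the order is l – br – fl.
Crossovers in the l–br interval produce the single-crossover classes L BR fl and l br FL (185 + 207 = 392) plus the double crossovers (26).
RF(l–br) = (392 + 26) / 1500 = 418/1500 = 0.2787 → 27.9 map units.

27.9 map units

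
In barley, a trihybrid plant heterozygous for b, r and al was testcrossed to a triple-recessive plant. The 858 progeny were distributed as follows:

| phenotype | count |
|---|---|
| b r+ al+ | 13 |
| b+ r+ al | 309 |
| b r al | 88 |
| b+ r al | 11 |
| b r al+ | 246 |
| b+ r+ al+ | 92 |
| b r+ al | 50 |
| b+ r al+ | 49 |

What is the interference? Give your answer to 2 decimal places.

0.18

The two most frequent reciprocal classes, b+ r+ al and b r al+, are the parental types, so the F1 was b+ r+ al / b r al+.
The two rarest classes, b+ r al and b r+ al+, are the double crossovers. Comparing them with the parentals, only the r allele has switched, so r is the middle locus and the order is b – r – al.
b–r: (99 + 24)/858 = 0.1434; r–al: (180 + 24)/858 = 0.2378.
Expected DCO frequency = 0.1434 × 0.2378 ≈ 0.03410; observed = 24/858 ≈ 0.02797.
Coefficient of coincidence = 0.02797/0.03410 ≈ 0.82; interference = 1 − 0.82 = 0.18.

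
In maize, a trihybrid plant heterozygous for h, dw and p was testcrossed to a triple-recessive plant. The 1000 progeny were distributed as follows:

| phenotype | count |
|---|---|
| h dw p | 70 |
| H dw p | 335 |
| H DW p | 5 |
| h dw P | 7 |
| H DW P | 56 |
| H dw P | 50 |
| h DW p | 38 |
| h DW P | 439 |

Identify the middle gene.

The two most frequent reciprocal classes, H dw p and h DW P, are the parental types, so the F1 was H dw p / h DW P.
The two rarest classes, H DW p and h dw P, are the double crossovers. Comparing them with the parentals, only the dw allele has switched, so dw is the middle locus and the order is h – dw – p.

dw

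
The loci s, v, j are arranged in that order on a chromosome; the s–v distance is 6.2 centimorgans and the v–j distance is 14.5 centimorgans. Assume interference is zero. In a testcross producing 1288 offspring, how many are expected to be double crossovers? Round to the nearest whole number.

Map distances give recombination frequencies of 0.062 and 0.145 for the two intervals.
With no interference, expected double-crossover frequency = 0.062 × 0.145 = 0.00899.
Expected number = 0.00899 × 1288 = 11.58 ≈ 12.

12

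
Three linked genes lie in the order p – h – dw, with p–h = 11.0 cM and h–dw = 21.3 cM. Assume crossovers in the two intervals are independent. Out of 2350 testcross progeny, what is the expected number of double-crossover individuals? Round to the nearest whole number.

Map distances give recombination frequencies of 0.110 and 0.213 for the two intervals.
With no interference, expected double-crossover frequency = 0.110 × 0.213 = 0.02343.
Expected number = 0.02343 × 2350 = 55.06 ≈ 55.

55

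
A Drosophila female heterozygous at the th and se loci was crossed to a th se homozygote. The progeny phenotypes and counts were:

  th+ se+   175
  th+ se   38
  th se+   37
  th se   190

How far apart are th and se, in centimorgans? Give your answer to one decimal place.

17.0 centimorgans

The two most frequent classes, th+ se+ (175) and th se (190), are the parental types, so the F1 was th+ se+ / th se.
The recombinant classes are th+ se and th se+: 38 + 37 = 75.
Recombination frequency = 75/440 = 0.1705 ≈ 17.0%, i.e. 17.0 centimorgans.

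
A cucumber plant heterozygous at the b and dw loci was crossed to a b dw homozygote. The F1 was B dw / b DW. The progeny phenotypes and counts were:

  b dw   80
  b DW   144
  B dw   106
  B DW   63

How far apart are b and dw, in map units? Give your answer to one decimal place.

36.4 map units

The recombinant classes are B DW and b dw: 63 + 80 = 143.
Recombination frequency = 143/393 = 0.3639 ≈ 36.4%, i.e. 36.4 map units.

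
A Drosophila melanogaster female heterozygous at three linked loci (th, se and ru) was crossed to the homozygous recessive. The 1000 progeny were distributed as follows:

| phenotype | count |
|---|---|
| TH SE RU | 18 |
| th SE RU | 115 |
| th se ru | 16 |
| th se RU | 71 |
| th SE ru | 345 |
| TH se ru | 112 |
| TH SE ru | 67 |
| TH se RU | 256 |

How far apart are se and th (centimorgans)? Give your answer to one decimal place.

The two most frequent reciprocal classes, th SE ru and TH se RU, are the parental types, so the F1 was th SE ru / TH se RU.
The two rarest classes, th se ru and TH SE RU, are the double crossovers. Comparing them with the parentals, only the se allele has switched, so se is the middle locus and the order is th – se – ru.
Crossovers in the th–se interval produce the single-crossover classes TH SE ru and th se RU (67 + 71 = 138) plus the double crossovers (34).
RF(th–se) = (138 + 34) / 1000 = 172/1000 = 0.1720 → 17.2 centimorgans.

17.2 centimorgans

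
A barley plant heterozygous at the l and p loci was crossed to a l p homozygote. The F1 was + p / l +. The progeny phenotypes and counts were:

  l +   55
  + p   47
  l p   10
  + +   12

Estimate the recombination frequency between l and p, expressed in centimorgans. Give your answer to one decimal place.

17.7 centimorgans

The recombinant classes are + + and l p: 12 + 10 = 22.
Recombination frequency = 22/124 = 0.1774 ≈ 17.7%, i.e. 17.7 centimorgans.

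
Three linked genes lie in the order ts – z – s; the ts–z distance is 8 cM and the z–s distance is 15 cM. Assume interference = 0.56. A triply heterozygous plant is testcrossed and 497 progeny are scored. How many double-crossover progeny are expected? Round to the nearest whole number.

3

Map distances give recombination frequencies of 0.080 and 0.150 for the two intervals.
With interference 0.56 (so coincidence = 0.44), expected double-crossover frequency = 0.080 × 0.150 × 0.44 = 0.00528.
Expected number = 0.00528 × 497 = 2.62 ≈ 3.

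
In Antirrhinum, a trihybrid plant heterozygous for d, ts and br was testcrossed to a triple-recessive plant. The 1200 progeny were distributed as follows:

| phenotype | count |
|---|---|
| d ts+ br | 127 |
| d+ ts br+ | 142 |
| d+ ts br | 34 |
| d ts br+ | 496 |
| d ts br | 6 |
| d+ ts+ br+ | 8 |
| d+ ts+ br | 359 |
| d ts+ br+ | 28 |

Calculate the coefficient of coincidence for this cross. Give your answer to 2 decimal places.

0.78

The two most frequent reciprocal classes, d+ ts+ br and d ts br+, are the parental types, so the F1 was d+ ts+ br / d ts br+.
The two rarest classes, d+ ts+ br+ and d ts br, are the double crossovers. Comparing them with the parentals, only the br allele has switched, so br is the middle locus and the order is ts – br – d.
ts–br: (62 + 14)/1200 = 0.0633; br–d: (269 + 14)/1200 = 0.2358.
Expected DCO frequency = 0.0633 × 0.2358 ≈ 0.01493; observed = 14/1200 ≈ 0.01167.
Coefficient of coincidence = 0.01167/0.01493 ≈ 0.78.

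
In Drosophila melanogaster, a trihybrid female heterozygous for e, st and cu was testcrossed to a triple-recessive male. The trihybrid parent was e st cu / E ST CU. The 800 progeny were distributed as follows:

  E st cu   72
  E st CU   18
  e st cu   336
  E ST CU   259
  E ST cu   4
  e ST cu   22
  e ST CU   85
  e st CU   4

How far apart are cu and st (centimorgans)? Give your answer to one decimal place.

The two rarest classes, e st CU and E ST cu, are the double crossovers. Comparing them with the parentals, only the cu allele has switched, so cu is the middle locus and the order is st – cu – e.
Crossovers in the st–cu interval produce the single-crossover classes e ST cu and E st CU (22 + 18 = 40) plus the double crossovers (8).
RF(st–cu) = (40 + 8) / 800 = 48/800 = 0.0600 → 6.0 centimorgans.

6.0 centimorgans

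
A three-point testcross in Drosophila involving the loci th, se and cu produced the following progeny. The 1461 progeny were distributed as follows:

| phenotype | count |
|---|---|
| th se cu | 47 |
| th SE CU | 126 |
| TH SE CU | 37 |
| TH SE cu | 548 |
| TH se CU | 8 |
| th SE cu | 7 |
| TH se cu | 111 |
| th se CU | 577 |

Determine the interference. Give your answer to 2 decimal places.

0.12

The two most frequent reciprocal classes, th se CU and TH SE cu, are the parental types, so the F1 was th se CU / TH SE cu.
The two rarest classes, TH se CU and th SE cu, are the double crossovers. Comparing them with the parentals, only the th allele has switched, so th is the middle locus and the order is cu – th – se.
cu–th: (84 + 15)/1461 = 0.0678; th–se: (237 + 15)/1461 = 0.1725.
Expected DCO frequency = 0.0678 × 0.1725 ≈ 0.01170; observed = 15/1461 ≈ 0.01027.
Coefficient of coincidence = 0.01027/0.01170 ≈ 0.88; interference = 1 − 0.88 = 0.12.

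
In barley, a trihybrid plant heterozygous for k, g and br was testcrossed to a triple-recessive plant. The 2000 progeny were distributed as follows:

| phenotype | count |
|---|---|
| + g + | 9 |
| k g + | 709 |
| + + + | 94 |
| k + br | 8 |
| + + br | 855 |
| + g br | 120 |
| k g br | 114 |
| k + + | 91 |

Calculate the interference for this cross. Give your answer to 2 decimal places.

The two most frequent reciprocal classes, k g + and + + br, are the parental types, so the F1 was k g + / + + br.
The two rarest classes, + g + and k + br, are the double crossovers. Comparing them with the parentals, only the k allele has switched, so k is the middle locus and the order is g – k – br.
g–k: (211 + 17)/2000 = 0.1140; k–br: (208 + 17)/2000 = 0.1125.
Expected DCO frequency = 0.1140 × 0.1125 ≈ 0.01283; observed = 17/2000 ≈ 0.00850.
Coefficient of coincidence = 0.00850/0.01283 ≈ 0.66; interference = 1 − 0.66 = 0.34.

0.34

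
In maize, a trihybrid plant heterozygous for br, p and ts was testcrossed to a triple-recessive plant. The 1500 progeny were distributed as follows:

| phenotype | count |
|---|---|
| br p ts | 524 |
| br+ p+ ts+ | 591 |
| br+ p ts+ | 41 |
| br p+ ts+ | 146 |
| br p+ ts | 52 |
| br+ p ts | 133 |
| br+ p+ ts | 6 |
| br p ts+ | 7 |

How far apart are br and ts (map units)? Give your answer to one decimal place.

19.5 map units

The two most frequent reciprocal classes, br+ p+ ts+ and br p ts, are the parental types, so the F1 was br+ p+ ts+ / br p ts.
The two rarest classes, br+ p+ ts and br p ts+, are the double crossovers. Comparing them with the parentals, only the ts allele has switched, so ts is the middle locus and the order is p – ts – br.
Crossovers in the ts–br interval produce the single-crossover classes br p+ ts+ and br+ p ts (146 + 133 = 279) plus the double crossovers (13).
RF(ts–br) = (279 + 13) / 1500 = 292/1500 = 0.1947 → 19.5 map units.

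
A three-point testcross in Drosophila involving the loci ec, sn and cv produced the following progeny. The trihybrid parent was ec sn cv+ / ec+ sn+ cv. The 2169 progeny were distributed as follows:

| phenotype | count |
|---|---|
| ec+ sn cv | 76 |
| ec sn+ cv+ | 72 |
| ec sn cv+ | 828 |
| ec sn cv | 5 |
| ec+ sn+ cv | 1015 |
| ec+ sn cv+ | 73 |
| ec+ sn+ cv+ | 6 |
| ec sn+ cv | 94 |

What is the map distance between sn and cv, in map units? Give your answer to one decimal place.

7.3 map units

The two rarest classes, ec sn cv and ec+ sn+ cv+, are the double crossovers. Comparing them with the parentals, only the cv allele has switched, so cv is the middle locus and the order is sn – cv – ec.
Crossovers in the sn–cv interval produce the single-crossover classes ec sn+ cv+ and ec+ sn cv (72 + 76 = 148) plus the double crossovers (11).
RF(sn–cv) = (148 + 11) / 2169 = 159/2169 = 0.0733 → 7.3 map units.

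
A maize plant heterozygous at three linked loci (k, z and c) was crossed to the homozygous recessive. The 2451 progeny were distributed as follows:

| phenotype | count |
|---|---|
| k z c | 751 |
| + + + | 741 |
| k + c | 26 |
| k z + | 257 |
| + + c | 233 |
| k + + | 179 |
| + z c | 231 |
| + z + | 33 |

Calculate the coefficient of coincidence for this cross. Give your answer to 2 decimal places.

The two most frequent reciprocal classes, + + + and k z c, are the parental types, so the F1 was + + + / k z c.
The two rarest classes, + z + and k + c, are the double crossovers. Comparing them with the parentals, only the z allele has switched, so z is the middle locus and the order is k – z – c.
k–z: (410 + 59)/2451 = 0.1914; z–c: (490 + 59)/2451 = 0.2240.
Expected DCO frequency = 0.1914 × 0.2240 ≈ 0.04287; observed = 59/2451 ≈ 0.02407.
Coefficient of coincidence = 0.02407/0.04287 ≈ 0.56.

0.56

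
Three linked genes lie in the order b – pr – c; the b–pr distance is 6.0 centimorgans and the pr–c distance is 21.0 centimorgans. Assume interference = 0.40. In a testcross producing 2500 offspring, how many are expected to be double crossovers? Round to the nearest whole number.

Map distances give recombination frequencies of 0.060 and 0.210 for the two intervals.
With interference 0.40 (so coincidence = 0.60), expected double-crossover frequency = 0.060 × 0.210 × 0.60 = 0.00756.
Expected number = 0.00756 × 2500 = 18.90 ≈ 19.

19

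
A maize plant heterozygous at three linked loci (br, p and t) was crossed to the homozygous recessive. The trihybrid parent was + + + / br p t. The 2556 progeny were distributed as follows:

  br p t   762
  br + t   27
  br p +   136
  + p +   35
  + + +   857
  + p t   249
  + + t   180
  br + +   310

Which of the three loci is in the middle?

p

The two rarest classes, + p + and br + t, are the double crossovers. Comparing them with the parentals, only the p allele has switched, so p is the middle locus and the order is t – p – br.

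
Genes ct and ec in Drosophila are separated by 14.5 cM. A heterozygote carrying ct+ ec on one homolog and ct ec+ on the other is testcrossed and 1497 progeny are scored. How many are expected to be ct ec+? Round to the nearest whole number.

A map distance of 14.5 cM corresponds to a recombination frequency of 0.145.
The F1 is ct+ ec / ct ec+, so ct ec+ is a parental gamete class with expected frequency (1 − r)/2 = 0.855/2 = 0.4275.
Expected number = 0.4275 × 1497 = 639.97 ≈ 640.

640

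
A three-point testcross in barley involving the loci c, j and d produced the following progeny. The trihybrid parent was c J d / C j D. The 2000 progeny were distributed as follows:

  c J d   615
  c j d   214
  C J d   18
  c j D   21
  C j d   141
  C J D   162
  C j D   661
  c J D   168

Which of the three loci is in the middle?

The two rarest classes, C J d and c j D, are the double crossovers. Comparing them with the parentals, only the c allele has switched, so c is the middle locus and the order is j – c – d.

c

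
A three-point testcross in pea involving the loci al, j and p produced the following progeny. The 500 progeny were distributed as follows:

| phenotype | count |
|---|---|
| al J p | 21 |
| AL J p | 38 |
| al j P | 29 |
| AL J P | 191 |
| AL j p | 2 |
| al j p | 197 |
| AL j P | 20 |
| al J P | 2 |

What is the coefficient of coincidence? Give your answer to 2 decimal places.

0.63

The two most frequent reciprocal classes, AL J P and al j p, are the parental types, so the F1 was AL J P / al j p.
The two rarest classes, al J P and AL j p, are the double crossovers. Comparing them with the parentals, only the al allele has switched, so al is the middle locus and the order is j – al – p.
j–al: (41 + 4)/500 = 0.0900; al–p: (67 + 4)/500 = 0.1420.
Expected DCO frequency = 0.0900 × 0.1420 ≈ 0.01278; observed = 4/500 ≈ 0.00800.
Coefficient of coincidence = 0.00800/0.01278 ≈ 0.63.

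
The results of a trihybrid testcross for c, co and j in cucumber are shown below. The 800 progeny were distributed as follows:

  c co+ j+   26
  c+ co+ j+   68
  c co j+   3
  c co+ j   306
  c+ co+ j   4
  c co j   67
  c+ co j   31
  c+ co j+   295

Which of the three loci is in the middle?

c

The two most frequent reciprocal classes, c co+ j and c+ co j+, are the parental types, so the F1 was c co+ j / c+ co j+.
The two rarest classes, c+ co+ j and c co j+, are the double crossovers. Comparing them with the parentals, only the c allele has switched, so c is the middle locus and the order is j – c – co.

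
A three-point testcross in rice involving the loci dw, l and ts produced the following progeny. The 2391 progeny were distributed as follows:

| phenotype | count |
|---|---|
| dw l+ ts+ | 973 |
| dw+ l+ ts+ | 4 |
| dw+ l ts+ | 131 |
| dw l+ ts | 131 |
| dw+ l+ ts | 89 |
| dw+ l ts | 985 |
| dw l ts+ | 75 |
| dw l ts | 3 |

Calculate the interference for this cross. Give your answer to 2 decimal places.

0.64

The two most frequent reciprocal classes, dw l+ ts+ and dw+ l ts, are the parental types, so the F1 was dw l+ ts+ / dw+ l ts.
The two rarest classes, dw+ l+ ts+ and dw l ts, are the double crossovers. Comparing them with the parentals, only the dw allele has switched, so dw is the middle locus and the order is ts – dw – l.
ts–dw: (262 + 7)/2391 = 0.1125; dw–l: (164 + 7)/2391 = 0.0715.
Expected DCO frequency = 0.1125 × 0.0715 ≈ 0.00804; observed = 7/2391 ≈ 0.00293.
Coefficient of coincidence = 0.00293/0.00804 ≈ 0.36; interference = 1 − 0.36 = 0.64.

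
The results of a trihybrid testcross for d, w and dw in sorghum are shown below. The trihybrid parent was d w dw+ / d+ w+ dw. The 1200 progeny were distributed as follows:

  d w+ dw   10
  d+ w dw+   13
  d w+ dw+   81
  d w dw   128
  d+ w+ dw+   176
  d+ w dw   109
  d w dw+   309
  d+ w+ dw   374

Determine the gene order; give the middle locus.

d

The two rarest classes, d+ w dw+ and d w+ dw, are the double crossovers. Comparing them with the parentals, only the d allele has switched, so d is the middle locus and the order is dw – d – w.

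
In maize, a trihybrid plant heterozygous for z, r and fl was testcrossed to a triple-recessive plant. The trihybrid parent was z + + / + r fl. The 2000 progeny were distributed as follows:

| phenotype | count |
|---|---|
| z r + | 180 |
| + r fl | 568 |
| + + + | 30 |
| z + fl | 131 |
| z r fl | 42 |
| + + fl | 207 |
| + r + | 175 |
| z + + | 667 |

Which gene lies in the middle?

z

The two rarest classes, + + + and z r fl, are the double crossovers. Comparing them with the parentals, only the z allele has switched, so z is the middle locus and the order is r – z – fl.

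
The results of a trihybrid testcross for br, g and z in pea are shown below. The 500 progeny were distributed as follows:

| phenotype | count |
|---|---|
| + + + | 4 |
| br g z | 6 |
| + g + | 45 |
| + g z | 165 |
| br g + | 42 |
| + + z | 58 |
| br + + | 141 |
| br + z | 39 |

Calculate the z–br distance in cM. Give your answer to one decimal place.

The two most frequent reciprocal classes, br + + and + g z, are the parental types, so the F1 was br + + / + g z.
The two rarest classes, + + + and br g z, are the double crossovers. Comparing them with the parentals, only the br allele has switched, so br is the middle locus and the order is g – br – z.
Crossovers in the br–z interval produce the single-crossover classes br + z and + g + (39 + 45 = 84) plus the double crossovers (10).
RF(br–z) = (84 + 10) / 500 = 94/500 = 0.1880 → 18.8 cM.

18.8 cM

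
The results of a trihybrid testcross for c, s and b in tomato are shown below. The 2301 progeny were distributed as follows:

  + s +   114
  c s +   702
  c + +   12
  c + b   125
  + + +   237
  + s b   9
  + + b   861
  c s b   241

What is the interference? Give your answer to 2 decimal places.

The two most frequent reciprocal classes, + + b and c s +, are the parental types, so the F1 was + + b / c s +.
The two rarest classes, + s b and c + +, are the double crossovers. Comparing them with the parentals, only the s allele has switched, so s is the middle locus and the order is c – s – b.
c–s: (239 + 21)/2301 = 0.1130; s–b: (478 + 21)/2301 = 0.2169.
Expected DCO frequency = 0.1130 × 0.2169 ≈ 0.02451; observed = 21/2301 ≈ 0.00913.
Coefficient of coincidence = 0.00913/0.02451 ≈ 0.37; interference = 1 − 0.37 = 0.63.

0.63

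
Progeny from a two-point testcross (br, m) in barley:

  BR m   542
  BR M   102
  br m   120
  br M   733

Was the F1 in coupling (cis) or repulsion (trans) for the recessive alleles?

trans

The two most frequent classes are BR m (542) and br M (733); these are the parental (non-recombinant) types.
So the F1 carried BR m on one chromosome and br M on the other — the recessive alleles are on opposite chromosomes (trans / repulsion).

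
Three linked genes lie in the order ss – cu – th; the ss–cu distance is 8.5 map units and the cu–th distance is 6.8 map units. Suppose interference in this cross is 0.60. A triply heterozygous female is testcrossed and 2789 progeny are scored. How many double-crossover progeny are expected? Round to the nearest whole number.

6

Map distances give recombination frequencies of 0.085 and 0.068 for the two intervals.
With interference 0.60 (so coincidence = 0.40), expected double-crossover frequency = 0.085 × 0.068 × 0.40 = 0.00231.
Expected number = 0.00231 × 2789 = 6.45 ≈ 6.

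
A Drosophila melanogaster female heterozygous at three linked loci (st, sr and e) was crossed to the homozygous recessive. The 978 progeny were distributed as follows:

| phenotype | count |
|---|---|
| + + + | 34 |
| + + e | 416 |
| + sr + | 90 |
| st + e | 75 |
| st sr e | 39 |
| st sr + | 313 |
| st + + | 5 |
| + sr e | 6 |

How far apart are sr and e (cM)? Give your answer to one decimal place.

8.6 cM

The two most frequent reciprocal classes, st sr + and + + e, are the parental types, so the F1 was st sr + / + + e.
The two rarest classes, st + + and + sr e, are the double crossovers. Comparing them with the parentals, only the sr allele has switched, so sr is the middle locus and the order is st – sr – e.
Crossovers in the sr–e interval produce the single-crossover classes st sr e and + + + (39 + 34 = 73) plus the double crossovers (11).
RF(sr–e) = (73 + 11) / 978 = 84/978 = 0.0859 → 8.6 cM.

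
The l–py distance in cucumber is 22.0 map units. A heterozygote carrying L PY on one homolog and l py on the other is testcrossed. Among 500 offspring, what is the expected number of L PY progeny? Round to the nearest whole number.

195

A map distance of 22.0 map units corresponds to a recombination frequency of 0.220.
The F1 is L PY / l py, so L PY is a parental gamete class with expected frequency (1 − r)/2 = 0.780/2 = 0.3900.
Expected number = 0.3900 × 500 = 195.00 ≈ 195.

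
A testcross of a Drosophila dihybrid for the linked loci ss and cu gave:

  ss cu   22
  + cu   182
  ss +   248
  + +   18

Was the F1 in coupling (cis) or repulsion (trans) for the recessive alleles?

The two most frequent classes are + cu (182) and ss + (248); these are the parental (non-recombinant) types.
So the F1 carried + cu on one chromosome and ss + on the other — the recessive alleles are on opposite chromosomes (trans / repulsion).

trans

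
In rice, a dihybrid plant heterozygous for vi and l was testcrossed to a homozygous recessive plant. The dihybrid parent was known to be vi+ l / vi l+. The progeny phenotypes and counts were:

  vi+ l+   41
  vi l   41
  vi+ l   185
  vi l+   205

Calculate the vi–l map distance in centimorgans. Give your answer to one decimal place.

The recombinant classes are vi+ l+ and vi l: 41 + 41 = 82.
Recombination frequency = 82/472 = 0.1737 ≈ 17.4%, i.e. 17.4 centimorgans.

17.4 centimorgans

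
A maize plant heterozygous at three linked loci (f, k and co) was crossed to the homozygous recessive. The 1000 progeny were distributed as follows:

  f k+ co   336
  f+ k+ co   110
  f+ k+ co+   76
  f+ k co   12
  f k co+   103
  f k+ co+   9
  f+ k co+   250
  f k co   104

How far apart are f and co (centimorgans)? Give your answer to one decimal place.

The two most frequent reciprocal classes, f+ k co+ and f k+ co, are the parental types, so the F1 was f+ k co+ / f k+ co.
The two rarest classes, f+ k co and f k+ co+, are the double crossovers. Comparing them with the parentals, only the co allele has switched, so co is the middle locus and the order is k – co – f.
Crossovers in the co–f interval produce the single-crossover classes f k co+ and f+ k+ co (103 + 110 = 213) plus the double crossovers (21).
RF(co–f) = (213 + 21) / 1000 = 234/1000 = 0.2340 → 23.4 centimorgans.

23.4 centimorgans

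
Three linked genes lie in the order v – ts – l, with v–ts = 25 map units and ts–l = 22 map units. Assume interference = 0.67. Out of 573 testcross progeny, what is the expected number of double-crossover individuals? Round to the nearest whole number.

Map distances give recombination frequencies of 0.250 and 0.220 for the two intervals.
With interference 0.67 (so coincidence = 0.33), expected double-crossover frequency = 0.250 × 0.220 × 0.33 = 0.01815.
Expected number = 0.01815 × 573 = 10.40 ≈ 10.

10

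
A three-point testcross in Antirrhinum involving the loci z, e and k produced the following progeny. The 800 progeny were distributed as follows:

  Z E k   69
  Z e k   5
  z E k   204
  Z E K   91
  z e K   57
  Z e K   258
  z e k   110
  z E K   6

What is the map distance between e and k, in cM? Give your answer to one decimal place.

The two most frequent reciprocal classes, z E k and Z e K, are the parental types, so the F1 was z E k / Z e K.
The two rarest classes, z E K and Z e k, are the double crossovers. Comparing them with the parentals, only the k allele has switched, so k is the middle locus and the order is z – k – e.
Crossovers in the k–e interval produce the single-crossover classes z e k and Z E K (110 + 91 = 201) plus the double crossovers (11).
RF(k–e) = (201 + 11) / 800 = 212/800 = 0.2650 → 26.5 cM.

26.5 cM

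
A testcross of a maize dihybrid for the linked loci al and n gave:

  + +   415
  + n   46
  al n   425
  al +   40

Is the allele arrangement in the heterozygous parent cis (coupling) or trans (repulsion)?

The two most frequent classes are + + (415) and al n (425); these are the parental (non-recombinant) types.
So the F1 carried + + on one chromosome and al n on the other — the recessive alleles are on the same chromosome (cis / coupling).

cis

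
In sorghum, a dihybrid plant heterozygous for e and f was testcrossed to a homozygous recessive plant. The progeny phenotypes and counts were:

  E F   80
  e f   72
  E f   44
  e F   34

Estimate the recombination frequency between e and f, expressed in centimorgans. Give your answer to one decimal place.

The two most frequent classes, E F (80) and e f (72), are the parental types, so the F1 was E F / e f.
The recombinant classes are E f and e F: 44 + 34 = 78.
Recombination frequency = 78/230 = 0.3391 ≈ 33.9%, i.e. 33.9 centimorgans.

33.9 centimorgans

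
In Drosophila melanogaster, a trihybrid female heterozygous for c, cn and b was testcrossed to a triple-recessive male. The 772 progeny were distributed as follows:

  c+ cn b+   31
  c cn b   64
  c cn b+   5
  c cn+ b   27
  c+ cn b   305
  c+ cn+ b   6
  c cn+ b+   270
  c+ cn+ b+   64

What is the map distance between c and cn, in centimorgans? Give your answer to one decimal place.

The two most frequent reciprocal classes, c+ cn b and c cn+ b+, are the parental types, so the F1 was c+ cn b / c cn+ b+.
The two rarest classes, c+ cn+ b and c cn b+, are the double crossovers. Comparing them with the parentals, only the cn allele has switched, so cn is the middle locus and the order is b – cn – c.
Crossovers in the cn–c interval produce the single-crossover classes c cn b and c+ cn+ b+ (64 + 64 = 128) plus the double crossovers (11).
RF(cn–c) = (128 + 11) / 772 = 139/772 = 0.1801 → 18.0 centimorgans.

18.0 centimorgans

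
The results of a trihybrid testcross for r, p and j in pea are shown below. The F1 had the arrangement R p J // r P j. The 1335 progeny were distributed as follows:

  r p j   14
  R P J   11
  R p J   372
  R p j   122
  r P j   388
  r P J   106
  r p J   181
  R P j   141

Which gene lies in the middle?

The two rarest classes, R P J and r p j, are the double crossovers. Comparing them with the parentals, only the p allele has switched, so p is the middle locus and the order is j – p – r.

p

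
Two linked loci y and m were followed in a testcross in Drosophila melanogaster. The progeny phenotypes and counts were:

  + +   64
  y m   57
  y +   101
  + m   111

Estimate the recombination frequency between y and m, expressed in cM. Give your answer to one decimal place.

The two most frequent classes, + m (111) and y + (101), are the parental types, so the F1 was + m / y +.
The recombinant classes are + + and y m: 64 + 57 = 121.
Recombination frequency = 121/333 = 0.3634 ≈ 36.3%, i.e. 36.3 cM.

36.3 cM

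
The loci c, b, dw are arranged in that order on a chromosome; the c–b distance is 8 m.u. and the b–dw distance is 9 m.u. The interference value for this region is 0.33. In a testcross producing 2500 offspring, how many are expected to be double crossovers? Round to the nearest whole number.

Map distances give recombination frequencies of 0.080 and 0.090 for the two intervals.
With interference 0.33 (so coincidence = 0.67), expected double-crossover frequency = 0.080 × 0.090 × 0.67 = 0.00482.
Expected number = 0.00482 × 2500 = 12.06 ≈ 12.

12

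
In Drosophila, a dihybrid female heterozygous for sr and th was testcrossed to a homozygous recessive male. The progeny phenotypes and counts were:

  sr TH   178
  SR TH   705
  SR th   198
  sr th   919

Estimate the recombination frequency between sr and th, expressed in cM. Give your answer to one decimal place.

The two most frequent classes, SR TH (705) and sr th (919), are the parental types, so the F1 was SR TH / sr th.
The recombinant classes are SR th and sr TH: 198 + 178 = 376.
Recombination frequency = 376/2000 = 0.1880 ≈ 18.8%, i.e. 18.8 cM.

18.8 cM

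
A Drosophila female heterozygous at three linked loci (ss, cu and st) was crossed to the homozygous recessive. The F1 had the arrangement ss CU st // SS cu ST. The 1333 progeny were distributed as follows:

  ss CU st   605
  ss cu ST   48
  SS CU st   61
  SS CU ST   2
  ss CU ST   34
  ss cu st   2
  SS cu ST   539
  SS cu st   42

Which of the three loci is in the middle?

cu

The two rarest classes, ss cu st and SS CU ST, are the double crossovers. Comparing them with the parentals, only the cu allele has switched, so cu is the middle locus and the order is ss – cu – st.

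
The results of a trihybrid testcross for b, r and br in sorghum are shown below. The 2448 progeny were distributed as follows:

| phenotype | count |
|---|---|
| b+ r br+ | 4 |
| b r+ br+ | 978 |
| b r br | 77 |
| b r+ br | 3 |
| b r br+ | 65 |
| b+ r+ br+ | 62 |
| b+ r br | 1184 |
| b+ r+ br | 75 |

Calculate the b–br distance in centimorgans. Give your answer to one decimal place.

The two most frequent reciprocal classes, b r+ br+ and b+ r br, are the parental types, so the F1 was b r+ br+ / b+ r br.
The two rarest classes, b r+ br and b+ r br+, are the double crossovers. Comparing them with the parentals, only the br allele has switched, so br is the middle locus and the order is b – br – r.
Crossovers in the b–br interval produce the single-crossover classes b+ r+ br+ and b r br (62 + 77 = 139) plus the double crossovers (7).
RF(b–br) = (139 + 7) / 2448 = 146/2448 = 0.0596 → 6.0 centimorgans.

6.0 centimorgans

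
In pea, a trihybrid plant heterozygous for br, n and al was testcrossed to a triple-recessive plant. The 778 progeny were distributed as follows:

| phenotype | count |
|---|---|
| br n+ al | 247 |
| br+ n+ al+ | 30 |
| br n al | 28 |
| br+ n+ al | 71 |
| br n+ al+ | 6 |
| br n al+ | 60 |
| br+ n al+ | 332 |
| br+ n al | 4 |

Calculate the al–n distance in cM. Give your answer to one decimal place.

8.7 cM

The two most frequent reciprocal classes, br+ n al+ and br n+ al, are the parental types, so the F1 was br+ n al+ / br n+ al.
The two rarest classes, br+ n al and br n+ al+, are the double crossovers. Comparing them with the parentals, only the al allele has switched, so al is the middle locus and the order is br – al – n.
Crossovers in the al–n interval produce the single-crossover classes br+ n+ al+ and br n al (30 + 28 = 58) plus the double crossovers (10).
RF(al–n) = (58 + 10) / 778 = 68/778 = 0.0874 → 8.7 cM.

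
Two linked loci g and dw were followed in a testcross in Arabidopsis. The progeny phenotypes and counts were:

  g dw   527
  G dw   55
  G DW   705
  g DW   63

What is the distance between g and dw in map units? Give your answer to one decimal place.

8.7 map units

The two most frequent classes, G DW (705) and g dw (527), are the parental types, so the F1 was G DW / g dw.
The recombinant classes are G dw and g DW: 55 + 63 = 118.
Recombination frequency = 118/1350 = 0.0874 ≈ 8.7%, i.e. 8.7 map units.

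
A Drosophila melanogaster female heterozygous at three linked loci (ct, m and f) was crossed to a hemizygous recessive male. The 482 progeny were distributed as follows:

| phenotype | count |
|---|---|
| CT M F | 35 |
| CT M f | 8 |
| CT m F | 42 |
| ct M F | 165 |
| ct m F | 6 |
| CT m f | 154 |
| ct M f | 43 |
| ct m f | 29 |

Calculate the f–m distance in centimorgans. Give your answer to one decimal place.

The two most frequent reciprocal classes, CT m f and ct M F, are the parental types, so the F1 was CT m f / ct M F.
The two rarest classes, CT M f and ct m F, are the double crossovers. Comparing them with the parentals, only the m allele has switched, so m is the middle locus and the order is ct – m – f.
Crossovers in the m–f interval produce the single-crossover classes CT m F and ct M f (42 + 43 = 85) plus the double crossovers (14).
RF(m–f) = (85 + 14) / 482 = 99/482 = 0.2054 → 20.5 centimorgans.

20.5 centimorgans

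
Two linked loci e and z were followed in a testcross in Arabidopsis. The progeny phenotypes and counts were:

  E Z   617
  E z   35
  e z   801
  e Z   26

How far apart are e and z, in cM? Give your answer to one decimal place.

4.1 cM

The two most frequent classes, E Z (617) and e z (801), are the parental types, so the F1 was E Z / e z.
The recombinant classes are E z and e Z: 35 + 26 = 61.
Recombination frequency = 61/1479 = 0.0412 ≈ 4.1%, i.e. 4.1 cM.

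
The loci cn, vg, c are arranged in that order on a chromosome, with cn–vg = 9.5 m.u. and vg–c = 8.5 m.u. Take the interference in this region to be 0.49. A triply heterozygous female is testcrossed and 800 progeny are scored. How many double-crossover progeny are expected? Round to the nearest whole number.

Map distances give recombination frequencies of 0.095 and 0.085 for the two intervals.
With interference 0.49 (so coincidence = 0.51), expected double-crossover frequency = 0.095 × 0.085 × 0.51 = 0.00412.
Expected number = 0.00412 × 800 = 3.29 ≈ 3.

3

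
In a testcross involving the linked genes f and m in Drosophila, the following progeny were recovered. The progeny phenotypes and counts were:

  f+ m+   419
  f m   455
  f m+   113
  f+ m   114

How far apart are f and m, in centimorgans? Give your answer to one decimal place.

The two most frequent classes, f+ m+ (419) and f m (455), are the parental types, so the F1 was f+ m+ / f m.
The recombinant classes are f+ m and f m+: 114 + 113 = 227.
Recombination frequency = 227/1101 = 0.2062 ≈ 20.6%, i.e. 20.6 centimorgans.

20.6 centimorgans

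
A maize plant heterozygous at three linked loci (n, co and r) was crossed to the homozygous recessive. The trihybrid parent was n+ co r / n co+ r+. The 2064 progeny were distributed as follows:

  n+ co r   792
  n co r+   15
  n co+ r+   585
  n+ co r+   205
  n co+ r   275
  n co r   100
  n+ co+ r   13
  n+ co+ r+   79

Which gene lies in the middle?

The two rarest classes, n+ co+ r and n co r+, are the double crossovers. Comparing them with the parentals, only the co allele has switched, so co is the middle locus and the order is n – co – r.

co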